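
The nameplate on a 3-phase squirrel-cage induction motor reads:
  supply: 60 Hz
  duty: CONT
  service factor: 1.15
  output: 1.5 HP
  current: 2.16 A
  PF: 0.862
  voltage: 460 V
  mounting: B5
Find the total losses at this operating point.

364 W

P_in = √3·V·I·cosφ = 1.732×460×2.16×0.862 = 1483 W
P_out = 1.5×746 = 1119 W
Losses = P_in − P_out = 1483 − 1119 = 364 W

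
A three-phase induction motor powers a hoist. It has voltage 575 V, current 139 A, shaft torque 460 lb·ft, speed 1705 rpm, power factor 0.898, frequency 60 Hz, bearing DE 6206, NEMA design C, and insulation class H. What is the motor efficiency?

89.6 %

τ = 460 lb·ft × 1.356 = 623.8 N·m
ω = 2π × 1705/60 = 178.5 rad/s; P_out = τω = 623.8 × 178.5 = 111348 W
P_in = √3·V_L·I_L·cosφ = 1.732 × 575 × 139 × 0.898 = 124310 W
η = P_out / P_in = 111348 / 124310 = 0.896 = 89.6%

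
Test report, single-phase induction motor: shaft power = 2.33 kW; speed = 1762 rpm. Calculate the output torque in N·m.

12.6 N·m

ω = 2π × 1762/60 = 184.5 rad/s
τ = P/ω = 2330/184.5 = 12.6 N·m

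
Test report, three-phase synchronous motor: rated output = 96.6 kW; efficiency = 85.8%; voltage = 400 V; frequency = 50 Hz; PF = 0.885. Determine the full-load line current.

P_out = 96.6 kW = 96600 W
P_in = P_out / η = 96600 / 0.858 = 112587 W
I_L = P_in / (√3·V_L·cosφ) = 112587 / (1.732 × 400 × 0.885) = 184 A

184 A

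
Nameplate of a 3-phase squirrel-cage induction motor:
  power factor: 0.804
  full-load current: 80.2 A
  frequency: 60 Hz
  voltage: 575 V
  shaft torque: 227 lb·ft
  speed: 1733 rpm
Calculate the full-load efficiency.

87.0 %

τ = 227 lb·ft × 1.356 = 307.8 N·m
ω = 2π × 1733/60 = 181.5 rad/s; P_out = τω = 307.8 × 181.5 = 55866 W
P_in = √3·V_L·I_L·cosφ = 1.732 × 575 × 80.2 × 0.804 = 64216 W
η = P_out / P_in = 55866 / 64216 = 0.870 = 87.0%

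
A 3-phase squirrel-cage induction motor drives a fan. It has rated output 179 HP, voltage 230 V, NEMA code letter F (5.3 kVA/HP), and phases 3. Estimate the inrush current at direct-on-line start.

S_LR = 5.3 × 179 = 948.7 kVA
I_LR = S_LR/(√3·V_L) = 948700/(1.732×230) = 2380 A

2380 A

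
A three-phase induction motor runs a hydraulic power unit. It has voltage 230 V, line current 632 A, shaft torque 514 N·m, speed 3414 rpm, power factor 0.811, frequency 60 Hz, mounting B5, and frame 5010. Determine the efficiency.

ω = 2π × 3414/60 = 357.5 rad/s; P_out = τω = 514 × 357.5 = 183755 W
P_in = √3·V_L·I_L·cosφ = 1.732 × 230 × 632 × 0.811 = 204180 W
η = P_out / P_in = 183755 / 204180 = 0.900 = 90.0%

90.0 %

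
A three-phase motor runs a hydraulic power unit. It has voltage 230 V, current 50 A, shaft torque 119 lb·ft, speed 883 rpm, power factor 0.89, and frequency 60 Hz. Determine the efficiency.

84.2 %

τ = 119 lb·ft × 1.356 = 161.4 N·m
ω = 2π × 883/60 = 92.47 rad/s; P_out = τω = 161.4 × 92.47 = 14925 W
P_in = √3·V_L·I_L·cosφ = 1.732 × 230 × 50 × 0.89 = 17727 W
η = P_out / P_in = 14925 / 17727 = 0.842 = 84.2%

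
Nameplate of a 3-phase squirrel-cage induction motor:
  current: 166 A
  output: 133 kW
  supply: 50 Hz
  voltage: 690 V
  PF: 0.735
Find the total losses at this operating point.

12.8 kW

P_in = √3·V·I·cosφ = 1.732×690×166×0.735 = 145812 W
P_out = 133000 W
Losses = P_in − P_out = 145812 − 133000 = 12812 W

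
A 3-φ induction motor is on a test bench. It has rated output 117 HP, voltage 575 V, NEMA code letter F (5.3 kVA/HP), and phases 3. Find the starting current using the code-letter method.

S_LR = 5.3 × 117 = 620.1 kVA
I_LR = S_LR/(√3·V_L) = 620100/(1.732×575) = 623 A

623 A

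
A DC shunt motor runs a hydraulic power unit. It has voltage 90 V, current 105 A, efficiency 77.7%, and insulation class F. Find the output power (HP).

9.84 HP

P_in = V·I = 90 × 105 = 9450 W
P_out = η·P_in = 0.777 × 9450 = 7343 W
= 7343/746 = 9.84 HP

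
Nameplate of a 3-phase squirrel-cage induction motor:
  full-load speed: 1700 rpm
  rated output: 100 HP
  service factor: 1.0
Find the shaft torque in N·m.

P_out = 100 × 746 = 74600 W
ω = 2π × 1700/60 = 178 rad/s
τ = P_out/ω = 74600/178 = 419 N·m

419 N·m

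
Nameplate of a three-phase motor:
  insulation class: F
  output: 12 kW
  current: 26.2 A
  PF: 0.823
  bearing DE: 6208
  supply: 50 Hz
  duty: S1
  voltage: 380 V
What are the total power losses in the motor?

P_in = √3·V·I·cosφ = 1.732×380×26.2×0.823 = 14192 W
P_out = 12000 W
Losses = P_in − P_out = 14192 − 12000 = 2192 W

2.19 kW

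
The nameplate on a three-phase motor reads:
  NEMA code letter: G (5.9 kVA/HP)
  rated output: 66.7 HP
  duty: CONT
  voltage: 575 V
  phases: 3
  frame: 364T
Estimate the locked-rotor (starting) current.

395 A

S_LR = 5.9 × 66.7 = 393.53 kVA
I_LR = S_LR/(√3·V_L) = 393530/(1.732×575) = 395 A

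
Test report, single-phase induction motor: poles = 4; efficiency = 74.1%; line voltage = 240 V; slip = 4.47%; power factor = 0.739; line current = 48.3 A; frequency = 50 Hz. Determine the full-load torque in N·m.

42.3 N·m

P_in = V·I·cosφ = 240 × 48.3 × 0.739 = 8566 W
P_out = η·P_in = 0.741 × 8566 = 6347 W
n_s = 120×50/4 = 1500 rpm; n = 1500×(1−0.0447) = 1433 rpm
ω = 2π×1433/60 = 150.1 rad/s
τ = P_out/ω = 6347/150.1 = 42.3 N·m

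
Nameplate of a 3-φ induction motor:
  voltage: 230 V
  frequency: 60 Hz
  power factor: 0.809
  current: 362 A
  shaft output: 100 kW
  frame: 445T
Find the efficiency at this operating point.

P_out = 100 kW = 100000 W
P_in = √3·V_L·I_L·cosφ = 1.732 × 230 × 362 × 0.809 = 116663 W
η = P_out / P_in = 100000 / 116663 = 0.857 = 85.7%

85.7 %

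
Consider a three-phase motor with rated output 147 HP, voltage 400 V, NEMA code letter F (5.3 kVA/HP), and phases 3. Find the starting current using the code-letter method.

S_LR = 5.3 × 147 = 779.1 kVA
I_LR = S_LR/(√3·V_L) = 779100/(1.732×400) = 1120 A

1120 A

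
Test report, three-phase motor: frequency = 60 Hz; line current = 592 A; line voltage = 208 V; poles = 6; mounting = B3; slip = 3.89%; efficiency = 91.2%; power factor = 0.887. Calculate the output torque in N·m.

1430 N·m

P_in = √3·V·I·cosφ = 1.732 × 208 × 592 × 0.887 = 189172 W
P_out = η·P_in = 0.912 × 189172 = 172525 W
n_s = 120×60/6 = 1200 rpm; n = 1200×(1−0.0389) = 1153 rpm
ω = 2π×1153/60 = 120.7 rad/s
τ = P_out/ω = 172525/120.7 = 1430 N·m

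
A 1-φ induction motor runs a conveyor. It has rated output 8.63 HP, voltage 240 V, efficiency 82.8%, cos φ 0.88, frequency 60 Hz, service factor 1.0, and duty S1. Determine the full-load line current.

P_out = 8.63 × 746 = 6438 W
P_in = P_out / η = 6438 / 0.828 = 7775 W
I = P_in / (V·cosφ) = 7775 / (240 × 0.88) = 36.8 A

36.8 A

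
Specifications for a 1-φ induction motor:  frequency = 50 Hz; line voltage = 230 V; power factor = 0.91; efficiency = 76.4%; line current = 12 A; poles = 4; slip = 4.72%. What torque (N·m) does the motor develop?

P_in = V·I·cosφ = 230 × 12 × 0.91 = 2512 W
P_out = η·P_in = 0.764 × 2512 = 1919 W
n_s = 120×50/4 = 1500 rpm; n = 1500×(1−0.0472) = 1429 rpm
ω = 2π×1429/60 = 149.6 rad/s
τ = P_out/ω = 1919/149.6 = 12.8 N·m

12.8 N·m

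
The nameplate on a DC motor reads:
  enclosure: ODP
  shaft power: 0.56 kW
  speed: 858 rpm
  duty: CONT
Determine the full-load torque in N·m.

6.23 N·m

ω = 2π × 858/60 = 89.85 rad/s
τ = P/ω = 560/89.85 = 6.23 N·m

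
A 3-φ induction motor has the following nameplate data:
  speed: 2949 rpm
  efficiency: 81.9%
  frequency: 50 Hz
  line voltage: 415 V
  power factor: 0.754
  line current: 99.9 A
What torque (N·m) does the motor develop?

144 N·m

P_in = √3·V·I·cosφ = 1.732 × 415 × 99.9 × 0.754 = 54142 W
P_out = η·P_in = 0.819 × 54142 = 44342 W
n = 2949 rpm
ω = 2π×2949/60 = 308.8 rad/s
τ = P_out/ω = 44342/308.8 = 144 N·m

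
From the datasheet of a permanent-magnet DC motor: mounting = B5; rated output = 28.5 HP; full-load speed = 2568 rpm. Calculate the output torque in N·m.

79.1 N·m

P_out = 28.5 × 746 = 21261 W
ω = 2π × 2568/60 = 268.9 rad/s
τ = P_out/ω = 21261/268.9 = 79.1 N·m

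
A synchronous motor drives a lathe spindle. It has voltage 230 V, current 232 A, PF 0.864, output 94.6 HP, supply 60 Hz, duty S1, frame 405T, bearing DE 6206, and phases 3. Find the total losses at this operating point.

P_in = √3·V·I·cosφ = 1.732×230×232×0.864 = 79850 W
P_out = 94.6×746 = 70572 W
Losses = P_in − P_out = 79850 − 70572 = 9278 W

9.28 kW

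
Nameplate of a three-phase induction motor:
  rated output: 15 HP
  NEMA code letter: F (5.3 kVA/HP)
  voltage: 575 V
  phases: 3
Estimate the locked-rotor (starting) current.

79.8 A

S_LR = 5.3 × 15 = 79.5 kVA
I_LR = S_LR/(√3·V_L) = 79500/(1.732×575) = 79.8 A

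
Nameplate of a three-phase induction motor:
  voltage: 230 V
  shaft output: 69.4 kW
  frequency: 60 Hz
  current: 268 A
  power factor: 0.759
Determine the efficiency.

P_out = 69.4 kW = 69400 W
P_in = √3·V_L·I_L·cosφ = 1.732 × 230 × 268 × 0.759 = 81031 W
η = P_out / P_in = 69400 / 81031 = 0.856 = 85.6%

85.6 %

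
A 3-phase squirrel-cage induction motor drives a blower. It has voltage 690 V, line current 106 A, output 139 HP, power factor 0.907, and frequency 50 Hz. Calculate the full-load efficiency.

P_out = 139 × 746 = 103694 W
P_in = √3·V_L·I_L·cosφ = 1.732 × 690 × 106 × 0.907 = 114897 W
η = P_out / P_in = 103694 / 114897 = 0.902 = 90.2%

90.2 %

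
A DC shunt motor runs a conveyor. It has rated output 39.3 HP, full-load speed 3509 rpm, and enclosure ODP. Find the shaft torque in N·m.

79.8 N·m

P_out = 39.3 × 746 = 29318 W
ω = 2π × 3509/60 = 367.5 rad/s
τ = P_out/ω = 29318/367.5 = 79.8 N·m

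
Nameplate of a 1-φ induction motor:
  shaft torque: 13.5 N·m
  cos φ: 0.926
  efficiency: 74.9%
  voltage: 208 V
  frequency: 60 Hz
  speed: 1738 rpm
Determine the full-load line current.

17 A

ω = 2π×1738/60 = 182 rad/s; P_out = τω = 13.5 × 182 = 2457 W
P_in = P_out / η = 2457 / 0.749 = 3280 W
I = P_in / (V·cosφ) = 3280 / (208 × 0.926) = 17 A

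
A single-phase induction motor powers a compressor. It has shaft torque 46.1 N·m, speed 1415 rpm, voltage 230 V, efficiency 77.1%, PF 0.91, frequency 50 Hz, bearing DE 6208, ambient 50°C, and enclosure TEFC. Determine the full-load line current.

ω = 2π×1415/60 = 148.2 rad/s; P_out = τω = 46.1 × 148.2 = 6832 W
P_in = P_out / η = 6832 / 0.771 = 8861 W
I = P_in / (V·cosφ) = 8861 / (230 × 0.91) = 42.3 A

42.3 A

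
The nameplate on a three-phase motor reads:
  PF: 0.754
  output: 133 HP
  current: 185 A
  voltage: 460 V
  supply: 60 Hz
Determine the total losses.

P_in = √3·V·I·cosφ = 1.732×460×185×0.754 = 111134 W
P_out = 133×746 = 99218 W
Losses = P_in − P_out = 111134 − 99218 = 11916 W

11.9 kW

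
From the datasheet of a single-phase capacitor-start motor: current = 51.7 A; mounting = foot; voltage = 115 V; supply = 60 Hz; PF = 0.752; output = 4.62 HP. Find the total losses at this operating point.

P_in = V·I·cosφ = 115×51.7×0.752 = 4471 W
P_out = 4.62×746 = 3447 W
Losses = P_in − P_out = 4471 − 3447 = 1024 W

1020 W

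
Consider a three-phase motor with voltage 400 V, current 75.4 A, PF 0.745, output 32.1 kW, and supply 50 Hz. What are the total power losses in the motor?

6.82 kW

P_in = √3·V·I·cosφ = 1.732×400×75.4×0.745 = 38917 W
P_out = 32100 W
Losses = P_in − P_out = 38917 − 32100 = 6817 W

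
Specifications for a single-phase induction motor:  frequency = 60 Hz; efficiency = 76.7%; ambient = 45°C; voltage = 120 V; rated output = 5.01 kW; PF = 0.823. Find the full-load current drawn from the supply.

P_out = 5.01 kW = 5010 W
P_in = P_out / η = 5010 / 0.767 = 6532 W
I = P_in / (V·cosφ) = 6532 / (120 × 0.823) = 66.1 A

66.1 A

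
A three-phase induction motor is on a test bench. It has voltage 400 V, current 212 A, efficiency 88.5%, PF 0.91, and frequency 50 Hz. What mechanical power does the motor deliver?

P_in = √3·V·I·cosφ = 1.732 × 400 × 212 × 0.91 = 133655 W
P_out = η·P_in = 0.885 × 133655 = 118285 W

118 kW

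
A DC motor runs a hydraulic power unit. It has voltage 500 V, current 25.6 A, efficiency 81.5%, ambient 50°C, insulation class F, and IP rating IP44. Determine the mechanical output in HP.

P_in = V·I = 500 × 25.6 = 12800 W
P_out = η·P_in = 0.815 × 12800 = 10432 W
= 10432/746 = 14 HP

14 HP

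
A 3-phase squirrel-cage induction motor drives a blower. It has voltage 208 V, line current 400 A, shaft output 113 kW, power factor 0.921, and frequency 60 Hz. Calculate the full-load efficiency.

P_out = 113 kW = 113000 W
P_in = √3·V_L·I_L·cosφ = 1.732 × 208 × 400 × 0.921 = 132718 W
η = P_out / P_in = 113000 / 132718 = 0.851 = 85.1%

85.1 %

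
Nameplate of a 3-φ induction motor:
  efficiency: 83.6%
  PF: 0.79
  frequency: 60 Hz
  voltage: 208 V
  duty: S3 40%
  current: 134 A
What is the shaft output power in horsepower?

42.7 HP

P_in = √3·V·I·cosφ = 1.732 × 208 × 134 × 0.79 = 38137 W
P_out = η·P_in = 0.836 × 38137 = 31883 W
= 31883/746 = 42.7 HP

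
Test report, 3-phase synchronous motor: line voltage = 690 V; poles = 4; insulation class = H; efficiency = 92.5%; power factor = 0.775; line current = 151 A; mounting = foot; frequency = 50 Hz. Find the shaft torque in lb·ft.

607 lb·ft

P_in = √3·V·I·cosφ = 1.732 × 690 × 151 × 0.775 = 139854 W
P_out = η·P_in = 0.925 × 139854 = 129365 W
n = n_s = 120×50/4 = 1500 rpm (synchronous)
ω = 2π×1500/60 = 157.1 rad/s
τ = P_out/ω = 129365/157.1 = 823.5 N·m
In lb·ft: 823.5/1.356 = 607 lb·ft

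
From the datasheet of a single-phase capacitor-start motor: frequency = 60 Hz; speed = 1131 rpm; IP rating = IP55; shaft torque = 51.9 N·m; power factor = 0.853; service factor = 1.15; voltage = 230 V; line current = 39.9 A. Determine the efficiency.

78.5 %

ω = 2π × 1131/60 = 118.4 rad/s; P_out = τω = 51.9 × 118.4 = 6145 W
P_in = V·I·cosφ = 230 × 39.9 × 0.853 = 7828 W
η = P_out / P_in = 6145 / 7828 = 0.785 = 78.5%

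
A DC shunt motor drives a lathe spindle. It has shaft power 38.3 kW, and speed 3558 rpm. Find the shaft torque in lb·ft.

ω = 2π × 3558/60 = 372.6 rad/s
τ = P/ω = 38300/372.6 = 102.8 N·m
In lb·ft: 102.8/1.356 = 75.8 lb·ft

75.8 lb·ft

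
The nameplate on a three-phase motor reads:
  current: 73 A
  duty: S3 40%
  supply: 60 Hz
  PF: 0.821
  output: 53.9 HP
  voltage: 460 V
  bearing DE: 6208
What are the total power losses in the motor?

7.54 kW

P_in = √3·V·I·cosφ = 1.732×460×73×0.821 = 47750 W
P_out = 53.9×746 = 40209 W
Losses = P_in − P_out = 47750 − 40209 = 7541 W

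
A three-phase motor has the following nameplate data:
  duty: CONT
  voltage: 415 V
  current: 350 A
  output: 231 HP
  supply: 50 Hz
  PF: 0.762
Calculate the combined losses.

19400 W

P_in = √3·V·I·cosφ = 1.732×415×350×0.762 = 191699 W
P_out = 231×746 = 172326 W
Losses = P_in − P_out = 191699 − 172326 = 19373 W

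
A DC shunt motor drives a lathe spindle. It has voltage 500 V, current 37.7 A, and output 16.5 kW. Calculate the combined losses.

2350 W

P_in = V·I = 500×37.7 = 18850 W
P_out = 16500 W
Losses = P_in − P_out = 18850 − 16500 = 2350 W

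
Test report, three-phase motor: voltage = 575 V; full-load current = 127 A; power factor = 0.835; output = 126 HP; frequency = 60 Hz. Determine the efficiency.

P_out = 126 × 746 = 93996 W
P_in = √3·V_L·I_L·cosφ = 1.732 × 575 × 127 × 0.835 = 105610 W
η = P_out / P_in = 93996 / 105610 = 0.890 = 89.0%

89.0 %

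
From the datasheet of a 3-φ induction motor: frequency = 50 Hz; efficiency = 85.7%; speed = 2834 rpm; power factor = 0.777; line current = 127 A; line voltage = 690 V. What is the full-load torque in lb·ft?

251 lb·ft

P_in = √3·V·I·cosφ = 1.732 × 690 × 127 × 0.777 = 117929 W
P_out = η·P_in = 0.857 × 117929 = 101065 W
n = 2834 rpm
ω = 2π×2834/60 = 296.8 rad/s
τ = P_out/ω = 101065/296.8 = 340.5 N·m
In lb·ft: 340.5/1.356 = 251 lb·ft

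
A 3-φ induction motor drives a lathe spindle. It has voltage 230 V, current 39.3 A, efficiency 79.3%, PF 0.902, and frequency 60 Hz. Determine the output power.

11.2 kW

P_in = √3·V·I·cosφ = 1.732 × 230 × 39.3 × 0.902 = 14121 W
P_out = η·P_in = 0.793 × 14121 = 11198 W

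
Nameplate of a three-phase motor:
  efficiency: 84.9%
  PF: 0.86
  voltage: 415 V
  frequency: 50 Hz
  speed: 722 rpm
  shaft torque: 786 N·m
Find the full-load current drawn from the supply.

113 A

ω = 2π×722/60 = 75.61 rad/s; P_out = τω = 786 × 75.61 = 59429 W
P_in = P_out / η = 59429 / 0.849 = 69999 W
I_L = P_in / (√3·V_L·cosφ) = 69999 / (1.732 × 415 × 0.86) = 113 A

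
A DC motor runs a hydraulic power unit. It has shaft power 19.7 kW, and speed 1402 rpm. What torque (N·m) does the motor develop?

134 N·m

ω = 2π × 1402/60 = 146.8 rad/s
τ = P/ω = 19700/146.8 = 134 N·m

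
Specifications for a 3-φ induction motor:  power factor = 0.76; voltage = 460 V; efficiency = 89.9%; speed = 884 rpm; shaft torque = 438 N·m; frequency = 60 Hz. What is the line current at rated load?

ω = 2π×884/60 = 92.57 rad/s; P_out = τω = 438 × 92.57 = 40546 W
P_in = P_out / η = 40546 / 0.899 = 45101 W
I_L = P_in / (√3·V_L·cosφ) = 45101 / (1.732 × 460 × 0.76) = 74.5 A

74.5 A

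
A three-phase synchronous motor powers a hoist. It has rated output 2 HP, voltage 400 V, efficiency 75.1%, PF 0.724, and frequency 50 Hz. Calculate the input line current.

3.96 A

P_out = 2 × 746 = 1492 W
P_in = P_out / η = 1492 / 0.751 = 1987 W
I_L = P_in / (√3·V_L·cosφ) = 1987 / (1.732 × 400 × 0.724) = 3.96 A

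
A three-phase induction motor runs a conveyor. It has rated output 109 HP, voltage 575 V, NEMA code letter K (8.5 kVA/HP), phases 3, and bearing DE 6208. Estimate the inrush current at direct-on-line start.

S_LR = 8.5 × 109 = 926.5 kVA
I_LR = S_LR/(√3·V_L) = 926500/(1.732×575) = 930 A

930 A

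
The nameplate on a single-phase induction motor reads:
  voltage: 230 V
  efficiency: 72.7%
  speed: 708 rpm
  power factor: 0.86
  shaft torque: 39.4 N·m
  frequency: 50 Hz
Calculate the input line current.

20.3 A

ω = 2π×708/60 = 74.14 rad/s; P_out = τω = 39.4 × 74.14 = 2921 W
P_in = P_out / η = 2921 / 0.727 = 4018 W
I = P_in / (V·cosφ) = 4018 / (230 × 0.86) = 20.3 A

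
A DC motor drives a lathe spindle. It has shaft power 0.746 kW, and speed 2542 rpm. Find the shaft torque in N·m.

ω = 2π × 2542/60 = 266.2 rad/s
τ = P/ω = 746/266.2 = 2.8 N·m

2.8 N·m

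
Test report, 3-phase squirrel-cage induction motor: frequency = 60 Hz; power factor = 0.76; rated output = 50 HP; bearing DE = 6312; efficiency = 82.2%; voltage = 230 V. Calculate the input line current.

P_out = 50 × 746 = 37300 W
P_in = P_out / η = 37300 / 0.822 = 45377 W
I_L = P_in / (√3·V_L·cosφ) = 45377 / (1.732 × 230 × 0.76) = 150 A

150 A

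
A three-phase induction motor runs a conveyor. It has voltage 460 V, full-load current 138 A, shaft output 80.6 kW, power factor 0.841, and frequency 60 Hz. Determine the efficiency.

P_out = 80.6 kW = 80600 W
P_in = √3·V_L·I_L·cosφ = 1.732 × 460 × 138 × 0.841 = 92466 W
η = P_out / P_in = 80600 / 92466 = 0.872 = 87.2%

87.2 %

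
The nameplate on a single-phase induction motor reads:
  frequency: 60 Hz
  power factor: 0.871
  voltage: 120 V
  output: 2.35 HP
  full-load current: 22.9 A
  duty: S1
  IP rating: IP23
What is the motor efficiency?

P_out = 2.35 × 746 = 1753 W
P_in = V·I·cosφ = 120 × 22.9 × 0.871 = 2394 W
η = P_out / P_in = 1753 / 2394 = 0.732 = 73.2%

73.2 %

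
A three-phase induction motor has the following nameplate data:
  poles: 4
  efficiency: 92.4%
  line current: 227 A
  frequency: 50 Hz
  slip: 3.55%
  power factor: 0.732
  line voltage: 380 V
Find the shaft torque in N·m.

667 N·m

P_in = √3·V·I·cosφ = 1.732 × 380 × 227 × 0.732 = 109362 W
P_out = η·P_in = 0.924 × 109362 = 101050 W
n_s = 120×50/4 = 1500 rpm; n = 1500×(1−0.0355) = 1447 rpm
ω = 2π×1447/60 = 151.5 rad/s
τ = P_out/ω = 101050/151.5 = 667 N·m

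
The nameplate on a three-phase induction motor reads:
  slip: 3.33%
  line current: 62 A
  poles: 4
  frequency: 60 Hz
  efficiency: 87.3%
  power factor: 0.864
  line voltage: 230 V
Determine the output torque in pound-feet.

P_in = √3·V·I·cosφ = 1.732 × 230 × 62 × 0.864 = 21339 W
P_out = η·P_in = 0.873 × 21339 = 18629 W
n_s = 120×60/4 = 1800 rpm; n = 1800×(1−0.0333) = 1740 rpm
ω = 2π×1740/60 = 182.2 rad/s
τ = P_out/ω = 18629/182.2 = 102.2 N·m
In lb·ft: 102.2/1.356 = 75.4 lb·ft

75.4 lb·ft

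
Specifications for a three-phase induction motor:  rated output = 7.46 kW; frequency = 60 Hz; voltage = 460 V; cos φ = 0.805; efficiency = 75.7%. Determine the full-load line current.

P_out = 7.46 kW = 7460 W
P_in = P_out / η = 7460 / 0.757 = 9855 W
I_L = P_in / (√3·V_L·cosφ) = 9855 / (1.732 × 460 × 0.805) = 15.4 A

15.4 A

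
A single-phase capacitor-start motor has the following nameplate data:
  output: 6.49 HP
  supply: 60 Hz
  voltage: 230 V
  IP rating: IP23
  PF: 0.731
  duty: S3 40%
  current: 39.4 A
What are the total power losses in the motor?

P_in = V·I·cosφ = 230×39.4×0.731 = 6624 W
P_out = 6.49×746 = 4842 W
Losses = P_in − P_out = 6624 − 4842 = 1782 W

1.78 kW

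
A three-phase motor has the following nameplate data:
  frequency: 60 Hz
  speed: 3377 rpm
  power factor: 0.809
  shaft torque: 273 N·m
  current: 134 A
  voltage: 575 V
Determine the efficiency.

ω = 2π × 3377/60 = 353.6 rad/s; P_out = τω = 273 × 353.6 = 96533 W
P_in = √3·V_L·I_L·cosφ = 1.732 × 575 × 134 × 0.809 = 107962 W
η = P_out / P_in = 96533 / 107962 = 0.894 = 89.4%

89.4 %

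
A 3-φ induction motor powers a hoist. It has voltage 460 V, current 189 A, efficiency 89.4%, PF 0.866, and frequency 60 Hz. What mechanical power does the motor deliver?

117 kW

P_in = √3·V·I·cosφ = 1.732 × 460 × 189 × 0.866 = 130402 W
P_out = η·P_in = 0.894 × 130402 = 116579 W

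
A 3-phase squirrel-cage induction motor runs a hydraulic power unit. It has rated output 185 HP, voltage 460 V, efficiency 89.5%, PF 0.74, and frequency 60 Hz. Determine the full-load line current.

262 A

P_out = 185 × 746 = 138010 W
P_in = P_out / η = 138010 / 0.895 = 154201 W
I_L = P_in / (√3·V_L·cosφ) = 154201 / (1.732 × 460 × 0.74) = 262 A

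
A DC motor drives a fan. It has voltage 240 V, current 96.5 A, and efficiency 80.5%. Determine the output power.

P_in = V·I = 240 × 96.5 = 23160 W
P_out = η·P_in = 0.805 × 23160 = 18644 W

18.6 kW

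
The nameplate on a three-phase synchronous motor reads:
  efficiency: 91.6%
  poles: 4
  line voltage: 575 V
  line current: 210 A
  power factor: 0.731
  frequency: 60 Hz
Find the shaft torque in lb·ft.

548 lb·ft

P_in = √3·V·I·cosφ = 1.732 × 575 × 210 × 0.731 = 152881 W
P_out = η·P_in = 0.916 × 152881 = 140039 W
n = n_s = 120×60/4 = 1800 rpm (synchronous)
ω = 2π×1800/60 = 188.5 rad/s
τ = P_out/ω = 140039/188.5 = 742.9 N·m
In lb·ft: 742.9/1.356 = 548 lb·ft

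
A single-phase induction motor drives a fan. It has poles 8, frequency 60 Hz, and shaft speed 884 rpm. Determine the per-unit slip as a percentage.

1.78 %

n_s = 120f/p = 120×60/8 = 900 rpm
s = (n_s − n)/n_s = (900 − 884)/900 = 0.0178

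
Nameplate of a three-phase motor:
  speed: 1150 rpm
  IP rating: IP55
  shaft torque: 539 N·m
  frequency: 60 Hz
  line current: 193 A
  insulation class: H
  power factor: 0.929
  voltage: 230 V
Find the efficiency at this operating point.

90.9 %

ω = 2π × 1150/60 = 120.4 rad/s; P_out = τω = 539 × 120.4 = 64896 W
P_in = √3·V_L·I_L·cosφ = 1.732 × 230 × 193 × 0.929 = 71425 W
η = P_out / P_in = 64896 / 71425 = 0.909 = 90.9%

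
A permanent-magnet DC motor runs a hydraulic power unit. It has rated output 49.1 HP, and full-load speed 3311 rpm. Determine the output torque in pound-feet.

P_out = 49.1 × 746 = 36629 W
ω = 2π × 3311/60 = 346.7 rad/s
τ = P_out/ω = 36629/346.7 = 105.7 N·m
In lb·ft: 105.7/1.356 = 77.9 lb·ft

77.9 lb·ft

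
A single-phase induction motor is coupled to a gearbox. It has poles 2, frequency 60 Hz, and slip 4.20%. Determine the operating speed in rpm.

3449 rpm

n_s = 120f/p = 120×60/2 = 3600 rpm
n = n_s(1 − s) = 3600 × (1 − 0.042) = 3449 rpm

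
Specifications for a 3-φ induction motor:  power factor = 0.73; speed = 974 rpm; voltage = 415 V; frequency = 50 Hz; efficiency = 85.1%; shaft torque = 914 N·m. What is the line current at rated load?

ω = 2π×974/60 = 102 rad/s; P_out = τω = 914 × 102 = 93228 W
P_in = P_out / η = 93228 / 0.851 = 109551 W
I_L = P_in / (√3·V_L·cosφ) = 109551 / (1.732 × 415 × 0.73) = 209 A

209 A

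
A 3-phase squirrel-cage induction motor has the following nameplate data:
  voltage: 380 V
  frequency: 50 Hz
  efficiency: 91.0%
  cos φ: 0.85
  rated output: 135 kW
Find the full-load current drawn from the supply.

P_out = 135 kW = 135000 W
P_in = P_out / η = 135000 / 0.910 = 148352 W
I_L = P_in / (√3·V_L·cosφ) = 148352 / (1.732 × 380 × 0.85) = 265 A

265 A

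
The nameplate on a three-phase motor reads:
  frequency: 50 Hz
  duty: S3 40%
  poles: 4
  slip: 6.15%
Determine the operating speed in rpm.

1408 rpm

n_s = 120f/p = 120×50/4 = 1500 rpm
n = n_s(1 − s) = 1500 × (1 − 0.0615) = 1408 rpm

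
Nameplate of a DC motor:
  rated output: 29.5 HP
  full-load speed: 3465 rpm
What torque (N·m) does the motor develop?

P_out = 29.5 × 746 = 22007 W
ω = 2π × 3465/60 = 362.9 rad/s
τ = P_out/ω = 22007/362.9 = 60.6 N·m

60.6 N·m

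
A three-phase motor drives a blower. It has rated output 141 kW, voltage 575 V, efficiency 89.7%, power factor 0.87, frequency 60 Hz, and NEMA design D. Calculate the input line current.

P_out = 141 kW = 141000 W
P_in = P_out / η = 141000 / 0.897 = 157191 W
I_L = P_in / (√3·V_L·cosφ) = 157191 / (1.732 × 575 × 0.87) = 181 A

181 A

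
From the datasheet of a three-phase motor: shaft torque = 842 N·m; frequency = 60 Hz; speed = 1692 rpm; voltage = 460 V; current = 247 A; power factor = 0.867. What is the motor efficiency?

87.4 %

ω = 2π × 1692/60 = 177.2 rad/s; P_out = τω = 842 × 177.2 = 149202 W
P_in = √3·V_L·I_L·cosφ = 1.732 × 460 × 247 × 0.867 = 170617 W
η = P_out / P_in = 149202 / 170617 = 0.874 = 87.4%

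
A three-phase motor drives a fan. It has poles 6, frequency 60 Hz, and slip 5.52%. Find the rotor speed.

1134 rpm

n_s = 120f/p = 120×60/6 = 1200 rpm
n = n_s(1 − s) = 1200 × (1 − 0.0552) = 1134 rpm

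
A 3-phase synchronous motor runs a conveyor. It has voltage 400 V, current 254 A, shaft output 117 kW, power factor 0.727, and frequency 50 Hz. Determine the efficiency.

P_out = 117 kW = 117000 W
P_in = √3·V_L·I_L·cosφ = 1.732 × 400 × 254 × 0.727 = 127931 W
η = P_out / P_in = 117000 / 127931 = 0.915 = 91.5%

91.5 %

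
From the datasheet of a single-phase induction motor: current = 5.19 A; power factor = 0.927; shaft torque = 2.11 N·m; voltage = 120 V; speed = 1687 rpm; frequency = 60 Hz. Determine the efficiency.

ω = 2π × 1687/60 = 176.7 rad/s; P_out = τω = 2.11 × 176.7 = 373 W
P_in = V·I·cosφ = 120 × 5.19 × 0.927 = 577 W
η = P_out / P_in = 373 / 577 = 0.646 = 64.6%

64.6 %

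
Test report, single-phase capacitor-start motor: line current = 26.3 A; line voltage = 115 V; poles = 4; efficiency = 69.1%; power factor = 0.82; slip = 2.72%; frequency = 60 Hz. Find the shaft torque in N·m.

9.35 N·m

P_in = V·I·cosφ = 115 × 26.3 × 0.82 = 2480 W
P_out = η·P_in = 0.691 × 2480 = 1714 W
n_s = 120×60/4 = 1800 rpm; n = 1800×(1−0.0272) = 1751 rpm
ω = 2π×1751/60 = 183.4 rad/s
τ = P_out/ω = 1714/183.4 = 9.35 N·m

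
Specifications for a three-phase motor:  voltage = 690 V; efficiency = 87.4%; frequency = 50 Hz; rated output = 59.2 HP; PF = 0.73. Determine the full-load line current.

57.9 A

P_out = 59.2 × 746 = 44163 W
P_in = P_out / η = 44163 / 0.874 = 50530 W
I_L = P_in / (√3·V_L·cosφ) = 50530 / (1.732 × 690 × 0.73) = 57.9 A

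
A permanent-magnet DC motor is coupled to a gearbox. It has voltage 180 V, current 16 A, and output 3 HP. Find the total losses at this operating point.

642 W

P_in = V·I = 180×16 = 2880 W
P_out = 3×746 = 2238 W
Losses = P_in − P_out = 2880 − 2238 = 642 W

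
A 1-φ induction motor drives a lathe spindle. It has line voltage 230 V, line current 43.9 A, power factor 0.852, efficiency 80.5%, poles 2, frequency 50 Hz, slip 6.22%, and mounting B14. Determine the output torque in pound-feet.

P_in = V·I·cosφ = 230 × 43.9 × 0.852 = 8603 W
P_out = η·P_in = 0.805 × 8603 = 6925 W
n_s = 120×50/2 = 3000 rpm; n = 3000×(1−0.0622) = 2813 rpm
ω = 2π×2813/60 = 294.6 rad/s
τ = P_out/ω = 6925/294.6 = 23.51 N·m
In lb·ft: 23.51/1.356 = 17.3 lb·ft

17.3 lb·ft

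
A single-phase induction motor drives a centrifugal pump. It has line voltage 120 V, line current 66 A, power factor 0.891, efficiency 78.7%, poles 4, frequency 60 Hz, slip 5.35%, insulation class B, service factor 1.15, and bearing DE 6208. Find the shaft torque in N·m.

P_in = V·I·cosφ = 120 × 66 × 0.891 = 7057 W
P_out = η·P_in = 0.787 × 7057 = 5554 W
n_s = 120×60/4 = 1800 rpm; n = 1800×(1−0.0535) = 1704 rpm
ω = 2π×1704/60 = 178.4 rad/s
τ = P_out/ω = 5554/178.4 = 31.1 N·m

31.1 N·m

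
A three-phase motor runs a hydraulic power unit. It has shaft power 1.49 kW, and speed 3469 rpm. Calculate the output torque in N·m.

ω = 2π × 3469/60 = 363.3 rad/s
τ = P/ω = 1490/363.3 = 4.1 N·m

4.1 N·m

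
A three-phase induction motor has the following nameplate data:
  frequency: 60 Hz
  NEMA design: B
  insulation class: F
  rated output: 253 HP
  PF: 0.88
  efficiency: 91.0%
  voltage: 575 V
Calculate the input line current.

237 A

P_out = 253 × 746 = 188738 W
P_in = P_out / η = 188738 / 0.910 = 207404 W
I_L = P_in / (√3·V_L·cosφ) = 207404 / (1.732 × 575 × 0.88) = 237 A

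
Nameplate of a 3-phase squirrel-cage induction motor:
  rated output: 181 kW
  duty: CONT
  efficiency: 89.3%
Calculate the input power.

P_out = 181000 W
P_in = P_out/η = 181000/0.893 = 202688 W = 203 kW

203 kW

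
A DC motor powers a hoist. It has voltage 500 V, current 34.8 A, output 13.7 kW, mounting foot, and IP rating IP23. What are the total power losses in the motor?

3700 W

P_in = V·I = 500×34.8 = 17400 W
P_out = 13700 W
Losses = P_in − P_out = 17400 − 13700 = 3700 W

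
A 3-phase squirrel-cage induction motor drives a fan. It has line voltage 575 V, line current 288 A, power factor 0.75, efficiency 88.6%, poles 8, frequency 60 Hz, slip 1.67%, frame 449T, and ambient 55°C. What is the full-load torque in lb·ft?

P_in = √3·V·I·cosφ = 1.732 × 575 × 288 × 0.75 = 215114 W
P_out = η·P_in = 0.886 × 215114 = 190591 W
n_s = 120×60/8 = 900 rpm; n = 900×(1−0.0167) = 885 rpm
ω = 2π×885/60 = 92.68 rad/s
τ = P_out/ω = 190591/92.68 = 2056 N·m
In lb·ft: 2056/1.356 = 1520 lb·ft

1520 lb·ft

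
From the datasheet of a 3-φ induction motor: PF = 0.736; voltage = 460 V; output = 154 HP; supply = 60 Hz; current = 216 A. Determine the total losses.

11800 W

P_in = √3·V·I·cosφ = 1.732×460×216×0.736 = 126659 W
P_out = 154×746 = 114884 W
Losses = P_in − P_out = 126659 − 114884 = 11775 W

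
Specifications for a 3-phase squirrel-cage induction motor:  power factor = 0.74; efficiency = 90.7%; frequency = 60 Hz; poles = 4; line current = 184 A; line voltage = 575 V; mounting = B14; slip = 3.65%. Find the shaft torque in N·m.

P_in = √3·V·I·cosφ = 1.732 × 575 × 184 × 0.74 = 135602 W
P_out = η·P_in = 0.907 × 135602 = 122991 W
n_s = 120×60/4 = 1800 rpm; n = 1800×(1−0.0365) = 1734 rpm
ω = 2π×1734/60 = 181.6 rad/s
τ = P_out/ω = 122991/181.6 = 677 N·m

677 N·m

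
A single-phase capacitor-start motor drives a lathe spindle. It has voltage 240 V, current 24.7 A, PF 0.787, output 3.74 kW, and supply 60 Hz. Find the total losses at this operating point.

925 W

P_in = V·I·cosφ = 240×24.7×0.787 = 4665 W
P_out = 3740 W
Losses = P_in − P_out = 4665 − 3740 = 925 W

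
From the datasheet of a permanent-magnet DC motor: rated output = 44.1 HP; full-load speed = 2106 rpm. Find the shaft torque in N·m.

149 N·m

P_out = 44.1 × 746 = 32899 W
ω = 2π × 2106/60 = 220.5 rad/s
τ = P_out/ω = 32899/220.5 = 149 N·m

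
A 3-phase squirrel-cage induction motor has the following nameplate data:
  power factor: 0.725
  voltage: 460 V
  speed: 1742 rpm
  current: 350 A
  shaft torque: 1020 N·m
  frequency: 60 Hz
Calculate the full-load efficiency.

ω = 2π × 1742/60 = 182.4 rad/s; P_out = τω = 1020 × 182.4 = 186048 W
P_in = √3·V_L·I_L·cosφ = 1.732 × 460 × 350 × 0.725 = 202168 W
η = P_out / P_in = 186048 / 202168 = 0.920 = 92.0%

92.0 %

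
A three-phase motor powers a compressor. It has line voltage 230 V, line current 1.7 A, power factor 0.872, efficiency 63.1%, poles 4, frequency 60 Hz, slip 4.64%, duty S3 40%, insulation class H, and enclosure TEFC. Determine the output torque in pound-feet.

1.53 lb·ft

P_in = √3·V·I·cosφ = 1.732 × 230 × 1.7 × 0.872 = 591 W
P_out = η·P_in = 0.631 × 591 = 373 W
n_s = 120×60/4 = 1800 rpm; n = 1800×(1−0.0464) = 1716 rpm
ω = 2π×1716/60 = 179.7 rad/s
τ = P_out/ω = 373/179.7 = 2.076 N·m
In lb·ft: 2.076/1.356 = 1.53 lb·ft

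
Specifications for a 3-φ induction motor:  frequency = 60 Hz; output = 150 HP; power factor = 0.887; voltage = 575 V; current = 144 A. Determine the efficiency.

88.0 %

P_out = 150 × 746 = 111900 W
P_in = √3·V_L·I_L·cosφ = 1.732 × 575 × 144 × 0.887 = 127204 W
η = P_out / P_in = 111900 / 127204 = 0.880 = 88.0%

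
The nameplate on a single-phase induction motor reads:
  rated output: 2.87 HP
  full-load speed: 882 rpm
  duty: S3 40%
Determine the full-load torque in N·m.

23.2 N·m

P_out = 2.87 × 746 = 2141 W
ω = 2π × 882/60 = 92.36 rad/s
τ = P_out/ω = 2141/92.36 = 23.2 N·m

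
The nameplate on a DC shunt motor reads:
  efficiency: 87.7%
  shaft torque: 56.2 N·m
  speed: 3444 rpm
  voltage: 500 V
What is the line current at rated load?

46.2 A

ω = 2π×3444/60 = 360.7 rad/s; P_out = τω = 56.2 × 360.7 = 20271 W
P_in = P_out / η = 20271 / 0.877 = 23114 W
I = P_in / V = 23114 / 500 = 46.2 A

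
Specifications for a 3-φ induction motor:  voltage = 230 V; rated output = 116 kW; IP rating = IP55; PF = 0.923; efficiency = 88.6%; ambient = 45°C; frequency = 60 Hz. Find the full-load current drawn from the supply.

P_out = 116 kW = 116000 W
P_in = P_out / η = 116000 / 0.886 = 130926 W
I_L = P_in / (√3·V_L·cosφ) = 130926 / (1.732 × 230 × 0.923) = 356 A

356 A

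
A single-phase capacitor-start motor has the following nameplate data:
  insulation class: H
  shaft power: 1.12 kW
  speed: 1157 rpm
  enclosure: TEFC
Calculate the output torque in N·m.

ω = 2π × 1157/60 = 121.2 rad/s
τ = P/ω = 1120/121.2 = 9.24 N·m

9.24 N·m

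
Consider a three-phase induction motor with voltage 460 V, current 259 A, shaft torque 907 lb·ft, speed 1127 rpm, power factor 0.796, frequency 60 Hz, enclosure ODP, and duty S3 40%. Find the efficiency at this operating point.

τ = 907 lb·ft × 1.356 = 1230 N·m
ω = 2π × 1127/60 = 118 rad/s; P_out = τω = 1230 × 118 = 145140 W
P_in = √3·V_L·I_L·cosφ = 1.732 × 460 × 259 × 0.796 = 164255 W
η = P_out / P_in = 145140 / 164255 = 0.884 = 88.4%

88.4 %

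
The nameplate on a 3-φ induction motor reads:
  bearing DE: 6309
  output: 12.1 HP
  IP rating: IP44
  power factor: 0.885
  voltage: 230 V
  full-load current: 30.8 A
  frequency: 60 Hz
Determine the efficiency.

83.1 %

P_out = 12.1 × 746 = 9027 W
P_in = √3·V_L·I_L·cosφ = 1.732 × 230 × 30.8 × 0.885 = 10858 W
η = P_out / P_in = 9027 / 10858 = 0.831 = 83.1%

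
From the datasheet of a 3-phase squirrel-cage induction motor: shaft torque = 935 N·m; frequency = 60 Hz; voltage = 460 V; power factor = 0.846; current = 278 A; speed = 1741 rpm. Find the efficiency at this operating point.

ω = 2π × 1741/60 = 182.3 rad/s; P_out = τω = 935 × 182.3 = 170451 W
P_in = √3·V_L·I_L·cosφ = 1.732 × 460 × 278 × 0.846 = 187379 W
η = P_out / P_in = 170451 / 187379 = 0.910 = 91.0%

91.0 %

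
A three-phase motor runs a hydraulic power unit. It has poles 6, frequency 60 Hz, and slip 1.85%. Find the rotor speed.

1178 rpm

n_s = 120f/p = 120×60/6 = 1200 rpm
n = n_s(1 − s) = 1200 × (1 − 0.0185) = 1178 rpm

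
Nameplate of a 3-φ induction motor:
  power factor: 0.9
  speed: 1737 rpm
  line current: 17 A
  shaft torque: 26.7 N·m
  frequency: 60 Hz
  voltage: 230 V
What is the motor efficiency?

79.7 %

ω = 2π × 1737/60 = 181.9 rad/s; P_out = τω = 26.7 × 181.9 = 4857 W
P_in = √3·V_L·I_L·cosφ = 1.732 × 230 × 17 × 0.9 = 6095 W
η = P_out / P_in = 4857 / 6095 = 0.797 = 79.7%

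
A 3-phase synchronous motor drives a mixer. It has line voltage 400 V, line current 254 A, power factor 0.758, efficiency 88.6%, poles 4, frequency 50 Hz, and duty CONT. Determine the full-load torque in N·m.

752 N·m

P_in = √3·V·I·cosφ = 1.732 × 400 × 254 × 0.758 = 133386 W
P_out = η·P_in = 0.886 × 133386 = 118180 W
n = n_s = 120×50/4 = 1500 rpm (synchronous)
ω = 2π×1500/60 = 157.1 rad/s
τ = P_out/ω = 118180/157.1 = 752 N·m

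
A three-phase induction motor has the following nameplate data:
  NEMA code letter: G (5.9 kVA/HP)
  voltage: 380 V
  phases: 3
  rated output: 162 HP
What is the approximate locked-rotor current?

1450 A

S_LR = 5.9 × 162 = 955.8 kVA
I_LR = S_LR/(√3·V_L) = 955800/(1.732×380) = 1450 A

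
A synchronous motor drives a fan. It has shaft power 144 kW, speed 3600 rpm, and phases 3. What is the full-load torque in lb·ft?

ω = 2π × 3600/60 = 377 rad/s
τ = P/ω = 144000/377 = 382 N·m
In lb·ft: 382/1.356 = 282 lb·ft

282 lb·ft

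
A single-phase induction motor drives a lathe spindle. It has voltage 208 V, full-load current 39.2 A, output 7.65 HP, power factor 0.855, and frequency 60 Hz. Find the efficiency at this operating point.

P_out = 7.65 × 746 = 5707 W
P_in = V·I·cosφ = 208 × 39.2 × 0.855 = 6971 W
η = P_out / P_in = 5707 / 6971 = 0.819 = 81.9%

81.9 %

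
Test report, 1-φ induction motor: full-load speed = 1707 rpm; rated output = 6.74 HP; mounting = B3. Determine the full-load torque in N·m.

P_out = 6.74 × 746 = 5028 W
ω = 2π × 1707/60 = 178.8 rad/s
τ = P_out/ω = 5028/178.8 = 28.1 N·m

28.1 N·m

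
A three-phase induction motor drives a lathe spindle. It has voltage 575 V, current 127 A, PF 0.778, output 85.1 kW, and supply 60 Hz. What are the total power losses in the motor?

13.3 kW

P_in = √3·V·I·cosφ = 1.732×575×127×0.778 = 98401 W
P_out = 85100 W
Losses = P_in − P_out = 98401 − 85100 = 13301 W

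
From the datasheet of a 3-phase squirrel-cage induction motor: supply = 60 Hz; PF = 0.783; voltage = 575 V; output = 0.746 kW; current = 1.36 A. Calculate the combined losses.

P_in = √3·V·I·cosφ = 1.732×575×1.36×0.783 = 1061 W
P_out = 746 W
Losses = P_in − P_out = 1061 − 746 = 315 W

315 W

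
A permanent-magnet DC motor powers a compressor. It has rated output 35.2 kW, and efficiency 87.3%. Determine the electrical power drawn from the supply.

P_out = 35200 W
P_in = P_out/η = 35200/0.873 = 40321 W = 40.3 kW

40.3 kW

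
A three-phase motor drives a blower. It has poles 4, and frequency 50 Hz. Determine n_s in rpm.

1500 rpm

n_s = 120f/p = 120×50/4 = 1500 rpm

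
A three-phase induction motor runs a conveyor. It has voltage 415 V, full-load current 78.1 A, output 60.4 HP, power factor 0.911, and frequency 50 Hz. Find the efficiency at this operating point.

88.1 %

P_out = 60.4 × 746 = 45058 W
P_in = √3·V_L·I_L·cosφ = 1.732 × 415 × 78.1 × 0.911 = 51141 W
η = P_out / P_in = 45058 / 51141 = 0.881 = 88.1%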